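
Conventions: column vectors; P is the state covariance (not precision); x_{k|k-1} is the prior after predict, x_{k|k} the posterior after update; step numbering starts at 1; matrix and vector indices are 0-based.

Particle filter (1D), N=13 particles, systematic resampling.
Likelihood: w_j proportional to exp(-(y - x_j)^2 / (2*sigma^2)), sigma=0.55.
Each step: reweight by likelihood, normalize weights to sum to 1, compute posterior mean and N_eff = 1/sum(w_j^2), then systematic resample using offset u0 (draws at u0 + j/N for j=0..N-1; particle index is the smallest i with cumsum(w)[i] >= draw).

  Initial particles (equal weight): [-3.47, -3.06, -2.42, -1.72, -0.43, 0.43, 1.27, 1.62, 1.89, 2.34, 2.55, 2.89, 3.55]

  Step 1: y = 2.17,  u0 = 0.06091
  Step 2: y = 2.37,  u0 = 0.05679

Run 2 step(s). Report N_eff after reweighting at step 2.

N_eff = 11.3764

step 1: w=[0.0000, 0.0000, 0.0000, 0.0000, 0.0000, 0.0017, 0.0662, 0.1531, 0.2217, 0.2406, 0.1988, 0.1071, 0.0108]  mean=2.1698  Neff=5.3773  idx=[6, 7, 7, 8, 8, 9, 9, 9, 9, 10, 10, 11, 11]
step 2: w=[0.0143, 0.0417, 0.0417, 0.0722, 0.0722, 0.1055, 0.1055, 0.1055, 0.1055, 0.1002, 0.1002, 0.0676, 0.0676]  mean=2.3161  Neff=11.3764  idx=[2, 3, 4, 5, 6, 6, 7, 8, 9, 9, 10, 11, 12]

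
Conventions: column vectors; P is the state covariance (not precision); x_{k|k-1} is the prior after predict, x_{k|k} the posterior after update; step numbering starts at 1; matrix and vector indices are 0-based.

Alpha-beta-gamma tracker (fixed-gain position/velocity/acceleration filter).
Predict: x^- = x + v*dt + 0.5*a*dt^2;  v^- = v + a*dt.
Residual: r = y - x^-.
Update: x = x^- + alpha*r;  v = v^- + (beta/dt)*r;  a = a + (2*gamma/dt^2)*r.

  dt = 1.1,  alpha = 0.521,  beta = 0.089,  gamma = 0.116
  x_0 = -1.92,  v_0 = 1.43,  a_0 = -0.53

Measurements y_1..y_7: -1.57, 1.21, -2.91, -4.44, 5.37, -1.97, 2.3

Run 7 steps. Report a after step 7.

a_post = 1.8649

step 1: x_pred=-0.6677  r=-0.9023  x^+=-1.1378  v^+=0.7740  a^+=-0.7030
step 2: x_pred=-0.7117  r=1.9217  x^+=0.2895  v^+=0.1562  a^+=-0.3346
step 3: x_pred=0.2589  r=-3.1689  x^+=-1.3921  v^+=-0.4682  a^+=-0.9421
step 4: x_pred=-2.4772  r=-1.9628  x^+=-3.4998  v^+=-1.6634  a^+=-1.3185
step 5: x_pred=-6.1272  r=11.4972  x^+=-0.1372  v^+=-2.1835  a^+=0.8859
step 6: x_pred=-2.0030  r=0.0330  x^+=-1.9858  v^+=-1.2063  a^+=0.8923
step 7: x_pred=-2.7729  r=5.0729  x^+=-0.1299  v^+=0.1857  a^+=1.8649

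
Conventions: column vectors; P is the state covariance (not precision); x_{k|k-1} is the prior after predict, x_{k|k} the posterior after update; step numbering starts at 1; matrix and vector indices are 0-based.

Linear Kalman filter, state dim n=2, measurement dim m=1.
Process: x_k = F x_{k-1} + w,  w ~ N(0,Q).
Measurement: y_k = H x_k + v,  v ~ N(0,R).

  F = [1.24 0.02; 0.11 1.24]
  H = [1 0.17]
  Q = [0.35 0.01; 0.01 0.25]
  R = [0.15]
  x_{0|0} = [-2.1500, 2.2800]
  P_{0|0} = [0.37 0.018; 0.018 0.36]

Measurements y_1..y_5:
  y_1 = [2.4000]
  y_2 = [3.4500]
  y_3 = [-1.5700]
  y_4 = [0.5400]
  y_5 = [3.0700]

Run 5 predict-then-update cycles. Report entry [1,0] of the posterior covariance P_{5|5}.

step 1: x^-=[-2.6204, 2.5907]  P^-=[0.9199 0.0971; 0.0971 0.8129]  S=[1.1265]  K=[0.8313; 0.2089]  nu=[4.5800]  x^+=[1.1871, 3.5474]  P^+=[0.1414 -0.0985; -0.0985 0.7638]
step 2: x^-=[1.5429, 4.5294]  P^-=[0.5629 -0.1034; -0.1034 1.3992]  S=[0.7182]  K=[0.7593; 0.1872]  nu=[1.1371]  x^+=[2.4063, 4.7422]  P^+=[0.1488 -0.2055; -0.2055 1.3741]
step 3: x^-=[3.0787, 6.1450]  P^-=[0.5692 -0.2521; -0.2521 2.3085]  S=[0.7002]  K=[0.7517; 0.2005]  nu=[-5.6933]  x^+=[-1.2010, 5.0037]  P^+=[0.1735 -0.3576; -0.3576 2.2803]
step 4: x^-=[-1.3892, 6.0725]  P^-=[0.6000 -0.4604; -0.4604 3.6608]  S=[0.6993]  K=[0.7461; 0.2316]  nu=[0.8968]  x^+=[-0.7200, 6.2802]  P^+=[0.2107 -0.5812; -0.5812 3.6233]
step 5: x^-=[-0.7672, 7.7082]  P^-=[0.6466 -0.7664; -0.7664 5.6652]  S=[0.6998]  K=[0.7379; 0.2811]  nu=[2.5268]  x^+=[1.0972, 8.4185]  P^+=[0.2656 -0.9115; -0.9115 5.6099]

P_post[1,0] = -0.9115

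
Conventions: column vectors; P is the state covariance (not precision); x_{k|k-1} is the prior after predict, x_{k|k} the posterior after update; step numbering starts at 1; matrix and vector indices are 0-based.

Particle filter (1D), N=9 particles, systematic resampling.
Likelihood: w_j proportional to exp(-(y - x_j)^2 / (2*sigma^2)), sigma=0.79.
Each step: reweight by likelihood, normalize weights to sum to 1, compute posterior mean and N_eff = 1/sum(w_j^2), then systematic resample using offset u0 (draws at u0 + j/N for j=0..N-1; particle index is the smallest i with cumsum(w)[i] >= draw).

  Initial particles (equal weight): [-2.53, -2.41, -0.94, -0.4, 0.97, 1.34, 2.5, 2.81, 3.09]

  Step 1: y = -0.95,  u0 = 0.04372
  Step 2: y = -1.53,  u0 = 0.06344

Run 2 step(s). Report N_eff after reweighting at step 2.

N_eff = 8.1705

step 1: w=[0.0624, 0.0836, 0.4611, 0.3619, 0.0241, 0.0069, 0.0000, 0.0000, 0.0000]  mean=-0.9049  Neff=2.8162  idx=[0, 2, 2, 2, 2, 2, 3, 3, 3]
step 2: w=[0.0845, 0.1425, 0.1425, 0.1425, 0.1425, 0.1425, 0.0677, 0.0677, 0.0677]  mean=-0.9647  Neff=8.1705  idx=[0, 1, 2, 3, 3, 4, 5, 6, 8]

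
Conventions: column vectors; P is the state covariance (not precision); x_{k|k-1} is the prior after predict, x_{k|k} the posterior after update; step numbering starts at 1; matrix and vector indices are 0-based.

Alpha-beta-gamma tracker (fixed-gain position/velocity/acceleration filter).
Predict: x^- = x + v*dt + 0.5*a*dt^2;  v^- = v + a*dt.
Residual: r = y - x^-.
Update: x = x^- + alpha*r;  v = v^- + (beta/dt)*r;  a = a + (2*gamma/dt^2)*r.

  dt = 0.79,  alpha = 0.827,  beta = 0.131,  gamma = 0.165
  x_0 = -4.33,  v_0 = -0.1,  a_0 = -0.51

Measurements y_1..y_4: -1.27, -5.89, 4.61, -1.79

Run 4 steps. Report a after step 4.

step 1: x_pred=-4.5681  r=3.2981  x^+=-1.8406  v^+=0.0440  a^+=1.2339
step 2: x_pred=-1.4208  r=-4.4692  x^+=-5.1168  v^+=0.2777  a^+=-1.1292
step 3: x_pred=-5.2498  r=9.8598  x^+=2.9043  v^+=1.0206  a^+=4.0843
step 4: x_pred=4.9850  r=-6.7750  x^+=-0.6179  v^+=3.1237  a^+=0.5019

a_post = 0.5019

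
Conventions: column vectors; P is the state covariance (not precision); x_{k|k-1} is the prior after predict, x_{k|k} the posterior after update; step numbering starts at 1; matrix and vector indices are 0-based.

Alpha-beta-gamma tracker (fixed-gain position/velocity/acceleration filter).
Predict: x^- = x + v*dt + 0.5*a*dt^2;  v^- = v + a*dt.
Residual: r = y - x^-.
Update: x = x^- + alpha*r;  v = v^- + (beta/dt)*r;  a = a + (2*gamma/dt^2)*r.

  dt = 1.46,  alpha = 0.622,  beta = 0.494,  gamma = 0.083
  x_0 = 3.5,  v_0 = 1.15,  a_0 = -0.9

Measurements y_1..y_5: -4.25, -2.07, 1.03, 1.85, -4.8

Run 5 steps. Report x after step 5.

step 1: x_pred=4.2198  r=-8.4698  x^+=-1.0484  v^+=-3.0298  a^+=-1.5596
step 2: x_pred=-7.1341  r=5.0641  x^+=-3.9842  v^+=-3.5933  a^+=-1.1652
step 3: x_pred=-10.4724  r=11.5024  x^+=-3.3179  v^+=-1.4026  a^+=-0.2695
step 4: x_pred=-5.6529  r=7.5029  x^+=-0.9861  v^+=0.7426  a^+=0.3148
step 5: x_pred=0.4337  r=-5.2337  x^+=-2.8217  v^+=-0.5686  a^+=-0.0927

x_post = -2.8217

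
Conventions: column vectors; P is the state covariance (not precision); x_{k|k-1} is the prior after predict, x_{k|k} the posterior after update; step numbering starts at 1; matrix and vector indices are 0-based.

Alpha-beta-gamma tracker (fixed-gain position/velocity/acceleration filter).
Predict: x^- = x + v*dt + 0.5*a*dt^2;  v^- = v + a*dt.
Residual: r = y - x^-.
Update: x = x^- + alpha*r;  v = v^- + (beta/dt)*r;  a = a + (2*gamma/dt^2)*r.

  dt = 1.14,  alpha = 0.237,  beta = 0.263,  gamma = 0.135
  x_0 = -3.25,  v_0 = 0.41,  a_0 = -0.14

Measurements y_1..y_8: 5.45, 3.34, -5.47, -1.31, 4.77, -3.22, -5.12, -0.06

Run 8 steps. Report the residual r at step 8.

resid = 21.2037

step 1: x_pred=-2.8736  r=8.3236  x^+=-0.9009  v^+=2.1707  a^+=1.5893
step 2: x_pred=2.6064  r=0.7336  x^+=2.7802  v^+=4.1517  a^+=1.7417
step 3: x_pred=8.6449  r=-14.1149  x^+=5.2997  v^+=2.8809  a^+=-1.1908
step 4: x_pred=7.8101  r=-9.1201  x^+=5.6486  v^+=-0.5806  a^+=-3.0855
step 5: x_pred=2.9817  r=1.7883  x^+=3.4056  v^+=-3.6856  a^+=-2.7140
step 6: x_pred=-2.5596  r=-0.6604  x^+=-2.7161  v^+=-6.9319  a^+=-2.8512
step 7: x_pred=-12.4712  r=7.3512  x^+=-10.7290  v^+=-8.4864  a^+=-1.3240
step 8: x_pred=-21.2637  r=21.2037  x^+=-16.2385  v^+=-5.1039  a^+=3.0813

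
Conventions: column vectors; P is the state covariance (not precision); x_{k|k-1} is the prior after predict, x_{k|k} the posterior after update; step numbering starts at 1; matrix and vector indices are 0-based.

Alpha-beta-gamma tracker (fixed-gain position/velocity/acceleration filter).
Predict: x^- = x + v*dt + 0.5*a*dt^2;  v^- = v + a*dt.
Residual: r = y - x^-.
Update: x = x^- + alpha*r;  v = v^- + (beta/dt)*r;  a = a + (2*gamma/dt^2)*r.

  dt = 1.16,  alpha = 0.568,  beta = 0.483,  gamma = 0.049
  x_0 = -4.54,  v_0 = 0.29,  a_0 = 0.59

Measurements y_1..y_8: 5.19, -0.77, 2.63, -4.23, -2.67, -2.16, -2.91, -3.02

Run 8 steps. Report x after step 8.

x_post = -3.8238

step 1: x_pred=-3.8066  r=8.9966  x^+=1.3034  v^+=4.7204  a^+=1.2452
step 2: x_pred=7.6169  r=-8.3869  x^+=2.8531  v^+=2.6727  a^+=0.6344
step 3: x_pred=6.3804  r=-3.7504  x^+=4.2502  v^+=1.8471  a^+=0.3613
step 4: x_pred=6.6358  r=-10.8658  x^+=0.4640  v^+=-2.2582  a^+=-0.4301
step 5: x_pred=-2.4448  r=-0.2252  x^+=-2.5727  v^+=-2.8508  a^+=-0.4465
step 6: x_pred=-6.1801  r=4.0201  x^+=-3.8967  v^+=-1.6949  a^+=-0.1537
step 7: x_pred=-5.9662  r=3.0562  x^+=-4.2303  v^+=-0.6007  a^+=0.0689
step 8: x_pred=-4.8807  r=1.8607  x^+=-3.8238  v^+=0.2540  a^+=0.2044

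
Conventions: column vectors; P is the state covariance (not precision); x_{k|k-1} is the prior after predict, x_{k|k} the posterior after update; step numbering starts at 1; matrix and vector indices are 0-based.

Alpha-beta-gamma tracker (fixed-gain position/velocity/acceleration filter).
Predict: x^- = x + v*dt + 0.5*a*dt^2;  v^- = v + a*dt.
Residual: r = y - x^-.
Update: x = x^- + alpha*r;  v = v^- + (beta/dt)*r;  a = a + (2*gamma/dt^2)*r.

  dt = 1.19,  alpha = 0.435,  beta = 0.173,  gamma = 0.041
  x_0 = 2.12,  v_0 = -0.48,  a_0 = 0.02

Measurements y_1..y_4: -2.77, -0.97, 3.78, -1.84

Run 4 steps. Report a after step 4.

a_post = 0.1320

step 1: x_pred=1.5630  r=-4.3330  x^+=-0.3219  v^+=-1.0861  a^+=-0.2309
step 2: x_pred=-1.7778  r=0.8078  x^+=-1.4264  v^+=-1.2434  a^+=-0.1841
step 3: x_pred=-3.0365  r=6.8165  x^+=-0.0713  v^+=-0.4716  a^+=0.2106
step 4: x_pred=-0.4834  r=-1.3566  x^+=-1.0735  v^+=-0.4182  a^+=0.1320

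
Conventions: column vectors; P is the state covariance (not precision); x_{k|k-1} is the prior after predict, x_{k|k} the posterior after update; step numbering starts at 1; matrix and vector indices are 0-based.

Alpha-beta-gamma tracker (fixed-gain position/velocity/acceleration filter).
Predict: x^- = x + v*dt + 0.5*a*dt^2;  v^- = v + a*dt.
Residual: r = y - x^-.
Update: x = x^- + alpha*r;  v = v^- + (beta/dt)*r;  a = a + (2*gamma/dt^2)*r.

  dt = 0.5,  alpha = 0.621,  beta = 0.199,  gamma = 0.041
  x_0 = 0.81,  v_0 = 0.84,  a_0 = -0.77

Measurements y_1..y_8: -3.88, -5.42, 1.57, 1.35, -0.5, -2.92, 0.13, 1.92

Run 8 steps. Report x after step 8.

x_post = 0.9529

step 1: x_pred=1.1338  r=-5.0137  x^+=-1.9798  v^+=-1.5405  a^+=-2.4145
step 2: x_pred=-3.0518  r=-2.3682  x^+=-4.5225  v^+=-3.6903  a^+=-3.1913
step 3: x_pred=-6.7665  r=8.3365  x^+=-1.5895  v^+=-1.9680  a^+=-0.4569
step 4: x_pred=-2.6306  r=3.9806  x^+=-0.1587  v^+=-0.6121  a^+=0.8488
step 5: x_pred=-0.3586  r=-0.1414  x^+=-0.4464  v^+=-0.2440  a^+=0.8024
step 6: x_pred=-0.4681  r=-2.4519  x^+=-1.9907  v^+=-0.8187  a^+=-0.0018
step 7: x_pred=-2.4003  r=2.5303  x^+=-0.8290  v^+=0.1875  a^+=0.8281
step 8: x_pred=-0.6317  r=2.5517  x^+=0.9529  v^+=1.6171  a^+=1.6651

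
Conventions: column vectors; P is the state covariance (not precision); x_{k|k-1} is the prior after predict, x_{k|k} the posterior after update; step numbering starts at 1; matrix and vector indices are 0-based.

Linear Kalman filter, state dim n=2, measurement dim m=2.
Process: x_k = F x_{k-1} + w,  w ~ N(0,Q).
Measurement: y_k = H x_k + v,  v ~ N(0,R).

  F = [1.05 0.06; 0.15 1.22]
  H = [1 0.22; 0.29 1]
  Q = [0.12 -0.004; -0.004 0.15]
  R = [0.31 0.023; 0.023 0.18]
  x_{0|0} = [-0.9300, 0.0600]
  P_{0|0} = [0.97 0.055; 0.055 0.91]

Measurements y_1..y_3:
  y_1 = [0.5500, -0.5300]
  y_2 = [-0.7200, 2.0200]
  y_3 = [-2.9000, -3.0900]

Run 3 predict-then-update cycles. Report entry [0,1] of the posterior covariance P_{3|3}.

P_post[0,1] = -0.0414

step 1: x^-=[-0.9729, -0.0663]  P^-=[1.1996 0.2863; 0.2863 1.5464]  S=[1.7105 1.0157; 1.0157 1.9934]  K=[0.7875 -0.0831; -0.1708 0.9044]  nu=[1.5375, -0.1816]  x^+=[0.2530, -0.4931]  P^+=[0.2580 -0.0717; -0.0717 0.1797]
step 2: x^-=[0.2361, -0.5636]  P^-=[0.3960 -0.0427; -0.0427 0.3970]  S=[0.7065 0.1798; 0.1798 0.5855]  K=[0.5597 -0.0486; -0.1127 0.6915]  nu=[-0.8321, 2.5151]  x^+=[-0.3518, 1.2693]  P^+=[0.1832 -0.0490; -0.0490 0.1361]
step 3: x^-=[-0.2932, 1.4958]  P^-=[0.3162 -0.0284; -0.0284 0.3387]  S=[0.6302 0.1590; 0.1590 0.5289]  K=[0.4996 -0.0305; -0.0914 0.6524]  nu=[-2.9359, -4.5008]  x^+=[-1.6228, -1.1721]  P^+=[0.1633 -0.0414; -0.0414 0.1273]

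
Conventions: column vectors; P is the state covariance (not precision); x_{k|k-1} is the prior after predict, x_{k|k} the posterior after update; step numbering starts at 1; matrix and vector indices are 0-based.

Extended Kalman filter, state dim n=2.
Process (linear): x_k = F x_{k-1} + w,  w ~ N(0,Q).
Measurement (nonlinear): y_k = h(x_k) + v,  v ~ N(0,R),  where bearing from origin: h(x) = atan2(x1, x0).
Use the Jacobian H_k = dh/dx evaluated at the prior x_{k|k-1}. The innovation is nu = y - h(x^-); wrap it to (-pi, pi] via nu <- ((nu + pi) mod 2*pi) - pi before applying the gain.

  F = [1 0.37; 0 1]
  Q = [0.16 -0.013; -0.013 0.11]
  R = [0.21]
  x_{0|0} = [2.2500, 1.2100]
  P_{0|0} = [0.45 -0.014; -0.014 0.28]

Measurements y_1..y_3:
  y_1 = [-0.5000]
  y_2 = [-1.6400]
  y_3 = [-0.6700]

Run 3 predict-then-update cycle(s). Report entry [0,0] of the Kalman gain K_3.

K[0,0] = 0.4610

step 1: x^-=[2.6977, 1.2100]  P^-=[0.6380 0.0766; 0.0766 0.3900]  H_jac=[-0.1384 0.3086]  S=[0.2528]  K=[-0.2558; 0.4341]  nu=[-0.9216]  x^+=[2.9334, 0.8099]  P^+=[0.6214 0.1047; 0.1047 0.3424]
step 2: x^-=[3.2331, 0.8099]  P^-=[0.9058 0.2183; 0.2183 0.4524]  H_jac=[-0.0729 0.2910]  S=[0.2439]  K=[-0.0102; 0.4746]  nu=[-1.8855]  x^+=[3.2524, -0.0849]  P^+=[0.9057 0.2195; 0.2195 0.3974]
step 3: x^-=[3.2209, -0.0849]  P^-=[1.2826 0.3536; 0.3536 0.5074]  H_jac=[0.0082 0.3103]  S=[0.2607]  K=[0.4610; 0.6149]  nu=[-0.6437]  x^+=[2.9242, -0.4807]  P^+=[1.2272 0.2797; 0.2797 0.4088]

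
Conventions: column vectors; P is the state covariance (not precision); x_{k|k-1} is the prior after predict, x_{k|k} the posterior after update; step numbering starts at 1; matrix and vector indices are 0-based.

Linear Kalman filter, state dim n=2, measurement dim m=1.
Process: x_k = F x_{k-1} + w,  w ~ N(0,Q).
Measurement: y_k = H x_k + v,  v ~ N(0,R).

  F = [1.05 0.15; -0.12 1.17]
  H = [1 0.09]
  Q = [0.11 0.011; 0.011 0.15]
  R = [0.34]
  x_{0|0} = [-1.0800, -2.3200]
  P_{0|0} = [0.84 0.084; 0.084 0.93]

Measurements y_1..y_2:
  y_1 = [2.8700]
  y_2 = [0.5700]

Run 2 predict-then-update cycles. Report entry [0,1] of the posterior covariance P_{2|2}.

step 1: x^-=[-1.4820, -2.5848]  P^-=[1.0835 0.1701; 0.1701 1.4116]  S=[1.4655]  K=[0.7498; 0.2027]  nu=[4.5846]  x^+=[1.9554, -1.6554]  P^+=[0.2597 -0.0527; -0.0527 1.3514]
step 2: x^-=[1.8048, -2.1714]  P^-=[0.4101 0.1517; 0.1517 2.0184]  S=[0.7937]  K=[0.5338; 0.4199]  nu=[-1.0394]  x^+=[1.2499, -2.6079]  P^+=[0.1839 -0.0263; -0.0263 1.8784]

P_post[0,1] = -0.0263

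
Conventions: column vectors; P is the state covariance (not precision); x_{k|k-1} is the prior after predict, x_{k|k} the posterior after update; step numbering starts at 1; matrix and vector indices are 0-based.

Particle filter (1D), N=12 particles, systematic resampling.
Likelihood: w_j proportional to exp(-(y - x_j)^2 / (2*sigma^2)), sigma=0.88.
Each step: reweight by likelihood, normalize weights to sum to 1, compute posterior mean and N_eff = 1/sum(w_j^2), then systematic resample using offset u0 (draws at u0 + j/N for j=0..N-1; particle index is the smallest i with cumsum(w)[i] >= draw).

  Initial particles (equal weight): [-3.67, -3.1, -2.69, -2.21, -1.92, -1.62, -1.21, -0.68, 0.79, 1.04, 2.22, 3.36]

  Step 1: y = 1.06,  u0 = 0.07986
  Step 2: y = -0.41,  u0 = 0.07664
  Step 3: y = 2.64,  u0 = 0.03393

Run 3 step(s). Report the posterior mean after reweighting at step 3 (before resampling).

step 1: w=[0.0000, 0.0000, 0.0000, 0.0004, 0.0012, 0.0037, 0.0138, 0.0545, 0.3673, 0.3849, 0.1615, 0.0126]  mean=1.0282  Neff=3.2008  idx=[8, 8, 8, 8, 8, 9, 9, 9, 9, 10, 10, 11]
step 2: w=[0.1304, 0.1304, 0.1304, 0.1304, 0.1304, 0.0850, 0.0850, 0.0850, 0.0850, 0.0038, 0.0038, 0.0000]  mean=0.8860  Neff=8.7696  idx=[0, 1, 1, 2, 3, 3, 4, 5, 6, 7, 8, 9]
step 3: w=[0.0452, 0.0452, 0.0452, 0.0452, 0.0452, 0.0452, 0.0452, 0.0789, 0.0789, 0.0789, 0.0789, 0.3678]  mean=1.3948  Neff=5.7313  idx=[0, 2, 4, 6, 7, 8, 9, 10, 11, 11, 11, 11]

post_mean = 1.3948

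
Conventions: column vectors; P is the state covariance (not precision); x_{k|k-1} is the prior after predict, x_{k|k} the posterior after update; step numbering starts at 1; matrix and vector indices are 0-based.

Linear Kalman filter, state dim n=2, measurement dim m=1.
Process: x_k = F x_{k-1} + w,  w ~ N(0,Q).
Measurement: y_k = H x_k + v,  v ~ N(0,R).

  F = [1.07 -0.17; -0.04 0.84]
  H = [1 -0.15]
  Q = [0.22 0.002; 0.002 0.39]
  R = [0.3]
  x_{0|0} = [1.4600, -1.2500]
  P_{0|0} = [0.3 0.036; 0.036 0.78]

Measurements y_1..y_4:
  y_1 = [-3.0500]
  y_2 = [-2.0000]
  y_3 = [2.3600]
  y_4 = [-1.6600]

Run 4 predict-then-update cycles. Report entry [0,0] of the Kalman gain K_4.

step 1: x^-=[1.7747, -1.1084]  P^-=[0.5729 -0.0896; -0.0896 0.9384]  S=[0.9209]  K=[0.6367; -0.2502]  nu=[-4.9910]  x^+=[-1.4031, 0.1402]  P^+=[0.1996 0.0571; 0.0571 0.8808]
step 2: x^-=[-1.5252, 0.1739]  P^-=[0.4532 -0.0806; -0.0806 1.0080]  S=[0.8001]  K=[0.5816; -0.2898]  nu=[-0.4488]  x^+=[-1.7861, 0.3039]  P^+=[0.1826 0.0542; 0.0542 0.9408]
step 3: x^-=[-1.9628, 0.3267]  P^-=[0.4365 -0.0911; -0.0911 1.0505]  S=[0.7875]  K=[0.5717; -0.3158]  nu=[4.3718]  x^+=[0.5365, -1.0537]  P^+=[0.1792 0.0511; 0.0511 0.9720]
step 4: x^-=[0.7531, -0.9066]  P^-=[0.4346 -0.0982; -0.0982 1.0727]  S=[0.7882]  K=[0.5701; -0.3287]  nu=[-2.5491]  x^+=[-0.7001, -0.0686]  P^+=[0.1785 0.0495; 0.0495 0.9875]

K[0,0] = 0.5701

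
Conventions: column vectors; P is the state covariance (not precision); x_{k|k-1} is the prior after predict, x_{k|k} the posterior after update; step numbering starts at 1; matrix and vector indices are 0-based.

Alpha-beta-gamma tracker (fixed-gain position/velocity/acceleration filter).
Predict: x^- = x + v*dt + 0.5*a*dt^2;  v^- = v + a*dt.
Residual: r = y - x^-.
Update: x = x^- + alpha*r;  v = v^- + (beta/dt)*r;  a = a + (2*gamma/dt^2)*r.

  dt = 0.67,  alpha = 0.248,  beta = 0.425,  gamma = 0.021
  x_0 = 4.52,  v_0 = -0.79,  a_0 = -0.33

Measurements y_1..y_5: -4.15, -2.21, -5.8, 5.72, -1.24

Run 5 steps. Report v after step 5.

step 1: x_pred=3.9166  r=-8.0666  x^+=1.9161  v^+=-6.1280  a^+=-1.0847
step 2: x_pred=-2.4331  r=0.2231  x^+=-2.3778  v^+=-6.7132  a^+=-1.0639
step 3: x_pred=-7.1144  r=1.3144  x^+=-6.7885  v^+=-6.5922  a^+=-0.9409
step 4: x_pred=-11.4164  r=17.1364  x^+=-7.1666  v^+=3.6475  a^+=0.6624
step 5: x_pred=-4.5741  r=3.3341  x^+=-3.7472  v^+=6.2062  a^+=0.9744

v_post = 6.2062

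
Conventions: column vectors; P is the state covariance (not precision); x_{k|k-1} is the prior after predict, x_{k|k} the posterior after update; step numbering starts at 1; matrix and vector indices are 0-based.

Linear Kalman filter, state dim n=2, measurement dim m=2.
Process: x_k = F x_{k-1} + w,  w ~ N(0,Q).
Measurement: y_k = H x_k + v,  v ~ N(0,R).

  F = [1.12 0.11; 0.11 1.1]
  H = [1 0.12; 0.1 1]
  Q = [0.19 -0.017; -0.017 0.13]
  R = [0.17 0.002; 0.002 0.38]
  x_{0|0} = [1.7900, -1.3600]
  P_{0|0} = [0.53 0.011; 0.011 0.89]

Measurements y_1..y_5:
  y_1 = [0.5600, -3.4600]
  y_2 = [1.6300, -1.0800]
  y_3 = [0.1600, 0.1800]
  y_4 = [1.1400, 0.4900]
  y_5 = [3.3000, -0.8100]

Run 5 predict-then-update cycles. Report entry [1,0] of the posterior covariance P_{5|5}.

step 1: x^-=[1.8552, -1.2991]  P^-=[0.8683 0.1697; 0.1697 1.2160]  S=[1.0965 0.4065; 0.4065 1.6386]  K=[0.8286 -0.0490; 0.0098 0.7500]  nu=[-1.1393, -2.3464]  x^+=[1.0261, -3.0701]  P^+=[0.1445 -0.0314; -0.0314 0.2882]
step 2: x^-=[0.8116, -3.2642]  P^-=[0.3670 -0.0034; -0.0034 0.4728]  S=[0.5430 0.0920; 0.0920 0.8558]  K=[0.6810 -0.0343; 0.0048 0.5516]  nu=[1.2101, 2.1031]  x^+=[1.5635, -2.0985]  P^+=[0.1185 -0.0235; -0.0235 0.2120]
step 3: x^-=[1.5203, -2.1363]  P^-=[0.3354 -0.0060; -0.0060 0.3822]  S=[0.5095 0.0753; 0.0753 0.7644]  K=[0.6613 -0.0291; 0.0045 0.4988]  nu=[-1.1039, 2.1643]  x^+=[0.7272, -1.0617]  P^+=[0.1149 -0.0212; -0.0212 0.1917]
step 4: x^-=[0.6977, -1.0879]  P^-=[0.3312 -0.0061; -0.0061 0.3582]  S=[0.5049 0.0720; 0.0720 0.7403]  K=[0.6585 -0.0275; 0.0043 0.4826]  nu=[0.5728, 1.5081]  x^+=[1.0335, -0.3576]  P^+=[0.1143 -0.0206; -0.0206 0.1855]
step 5: x^-=[1.1182, -0.2796]  P^-=[0.3306 -0.0060; -0.0060 0.3508]  S=[0.5042 0.0710; 0.0710 0.7329]  K=[0.6581 -0.0269; 0.0042 0.4774]  nu=[2.2154, -0.6422]  x^+=[2.5933, -0.5768]  P^+=[0.1143 -0.0203; -0.0203 0.1835]

P_post[1,0] = -0.0203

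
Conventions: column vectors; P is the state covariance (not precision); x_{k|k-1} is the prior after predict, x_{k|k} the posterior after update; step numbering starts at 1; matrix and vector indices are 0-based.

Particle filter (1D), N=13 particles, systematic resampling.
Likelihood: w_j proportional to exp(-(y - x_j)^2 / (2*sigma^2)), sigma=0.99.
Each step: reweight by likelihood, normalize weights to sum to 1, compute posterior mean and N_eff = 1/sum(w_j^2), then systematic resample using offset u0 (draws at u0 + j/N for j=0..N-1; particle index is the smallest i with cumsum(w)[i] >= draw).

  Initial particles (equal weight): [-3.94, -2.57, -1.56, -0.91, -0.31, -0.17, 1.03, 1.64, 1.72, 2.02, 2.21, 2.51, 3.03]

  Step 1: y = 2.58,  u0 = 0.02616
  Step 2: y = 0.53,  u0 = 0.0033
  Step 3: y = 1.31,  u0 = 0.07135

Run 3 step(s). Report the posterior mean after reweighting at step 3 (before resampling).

post_mean = 1.6468

step 1: w=[0.0000, 0.0000, 0.0000, 0.0004, 0.0026, 0.0040, 0.0550, 0.1194, 0.1285, 0.1596, 0.1747, 0.1869, 0.1690]  mean=2.1610  Neff=6.5243  idx=[6, 7, 7, 8, 9, 9, 10, 10, 10, 11, 11, 12, 12]
step 2: w=[0.2126, 0.1288, 0.1288, 0.1173, 0.0778, 0.0778, 0.0572, 0.0572, 0.0572, 0.0327, 0.0327, 0.0100, 0.0100]  mean=1.7612  Neff=8.5924  idx=[0, 0, 0, 1, 1, 2, 2, 3, 4, 5, 6, 7, 9]
step 3: w=[0.0879, 0.0879, 0.0879, 0.0865, 0.0865, 0.0865, 0.0865, 0.0839, 0.0707, 0.0707, 0.0605, 0.0605, 0.0439]  mean=1.6468  Neff=12.5930  idx=[0, 1, 2, 3, 4, 5, 6, 7, 7, 8, 10, 11, 12]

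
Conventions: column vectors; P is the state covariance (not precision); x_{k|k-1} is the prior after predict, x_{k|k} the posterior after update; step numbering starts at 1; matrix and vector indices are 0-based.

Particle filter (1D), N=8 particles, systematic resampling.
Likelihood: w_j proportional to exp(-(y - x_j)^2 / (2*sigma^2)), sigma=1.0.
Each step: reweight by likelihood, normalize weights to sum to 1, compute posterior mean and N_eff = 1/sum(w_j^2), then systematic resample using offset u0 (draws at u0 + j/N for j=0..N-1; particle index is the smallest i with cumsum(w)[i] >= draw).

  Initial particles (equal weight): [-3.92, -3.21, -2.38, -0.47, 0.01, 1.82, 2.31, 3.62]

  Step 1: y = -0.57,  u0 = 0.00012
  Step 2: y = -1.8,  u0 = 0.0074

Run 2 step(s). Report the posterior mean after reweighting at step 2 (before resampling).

post_mean = -0.5062

step 1: w=[0.0017, 0.0143, 0.0907, 0.4645, 0.3945, 0.0268, 0.0074, 0.0001]  mean=-0.4167  Neff=2.6276  idx=[0, 3, 3, 3, 3, 4, 4, 4]
step 2: w=[0.0452, 0.1764, 0.1764, 0.1764, 0.1764, 0.0830, 0.0830, 0.0830]  mean=-0.5062  Neff=6.7918  idx=[0, 1, 2, 2, 3, 4, 5, 6]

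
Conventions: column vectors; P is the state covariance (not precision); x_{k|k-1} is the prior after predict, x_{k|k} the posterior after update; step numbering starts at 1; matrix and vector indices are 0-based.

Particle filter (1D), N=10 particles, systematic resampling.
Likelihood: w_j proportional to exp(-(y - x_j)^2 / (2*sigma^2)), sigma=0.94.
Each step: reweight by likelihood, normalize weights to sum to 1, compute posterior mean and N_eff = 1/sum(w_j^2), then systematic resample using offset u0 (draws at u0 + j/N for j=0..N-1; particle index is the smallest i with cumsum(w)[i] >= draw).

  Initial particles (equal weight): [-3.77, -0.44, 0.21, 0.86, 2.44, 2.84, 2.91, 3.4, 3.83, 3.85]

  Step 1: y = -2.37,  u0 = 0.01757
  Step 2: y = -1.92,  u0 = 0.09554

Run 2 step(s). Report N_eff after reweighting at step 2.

N_eff = 8.8824

step 1: w=[0.6912, 0.2546, 0.0485, 0.0057, 0.0000, 0.0000, 0.0000, 0.0000, 0.0000, 0.0000]  mean=-2.7027  Neff=1.8350  idx=[0, 0, 0, 0, 0, 0, 0, 1, 1, 1]
step 2: w=[0.0768, 0.0768, 0.0768, 0.0768, 0.0768, 0.0768, 0.0768, 0.1542, 0.1542, 0.1542]  mean=-2.2297  Neff=8.8824  idx=[1, 2, 3, 5, 6, 7, 8, 8, 9, 9]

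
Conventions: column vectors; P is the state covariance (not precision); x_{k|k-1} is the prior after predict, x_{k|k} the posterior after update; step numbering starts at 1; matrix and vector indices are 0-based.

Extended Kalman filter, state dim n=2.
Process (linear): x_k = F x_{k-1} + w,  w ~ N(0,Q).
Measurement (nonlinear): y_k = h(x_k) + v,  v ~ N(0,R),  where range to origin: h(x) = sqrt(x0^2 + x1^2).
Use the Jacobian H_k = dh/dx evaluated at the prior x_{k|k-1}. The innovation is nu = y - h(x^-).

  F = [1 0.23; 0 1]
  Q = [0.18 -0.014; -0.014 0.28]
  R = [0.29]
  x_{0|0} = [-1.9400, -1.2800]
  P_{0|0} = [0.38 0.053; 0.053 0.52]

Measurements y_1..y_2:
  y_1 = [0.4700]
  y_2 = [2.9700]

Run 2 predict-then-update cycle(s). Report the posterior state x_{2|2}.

x_post = [-2.1354, -0.6103]

step 1: x^-=[-2.2344, -1.2800]  P^-=[0.6119 0.1586; 0.1586 0.8000]  H_jac=[-0.8677 -0.4971]  S=[1.0852]  K=[-0.5619; -0.4933]  nu=[-2.1051]  x^+=[-1.0515, -0.2417]  P^+=[0.2692 -0.1422; -0.1422 0.5360]
step 2: x^-=[-1.1071, -0.2417]  P^-=[0.4122 -0.0329; -0.0329 0.8160]  H_jac=[-0.9770 -0.2133]  S=[0.7068]  K=[-0.5598; -0.2007]  nu=[1.8368]  x^+=[-2.1354, -0.6103]  P^+=[0.1907 -0.1123; -0.1123 0.7875]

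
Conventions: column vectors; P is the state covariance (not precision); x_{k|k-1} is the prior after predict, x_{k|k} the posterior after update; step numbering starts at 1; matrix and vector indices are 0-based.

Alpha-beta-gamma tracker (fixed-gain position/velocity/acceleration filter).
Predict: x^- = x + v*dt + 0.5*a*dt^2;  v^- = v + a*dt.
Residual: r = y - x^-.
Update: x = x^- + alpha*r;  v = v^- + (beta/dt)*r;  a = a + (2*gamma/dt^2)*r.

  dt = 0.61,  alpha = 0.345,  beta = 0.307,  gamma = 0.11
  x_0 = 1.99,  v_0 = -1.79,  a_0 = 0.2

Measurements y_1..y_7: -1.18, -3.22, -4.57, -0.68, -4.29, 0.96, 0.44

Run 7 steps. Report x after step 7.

step 1: x_pred=0.9353  r=-2.1153  x^+=0.2055  v^+=-2.7326  a^+=-1.0507
step 2: x_pred=-1.6568  r=-1.5632  x^+=-2.1961  v^+=-4.1602  a^+=-1.9749
step 3: x_pred=-5.1013  r=0.5313  x^+=-4.9180  v^+=-5.0975  a^+=-1.6608
step 4: x_pred=-8.3364  r=7.6564  x^+=-5.6950  v^+=-2.2572  a^+=2.8660
step 5: x_pred=-6.5387  r=2.2487  x^+=-5.7629  v^+=0.6227  a^+=4.1955
step 6: x_pred=-4.6024  r=5.5624  x^+=-2.6834  v^+=5.9815  a^+=7.4842
step 7: x_pred=2.3577  r=-1.9177  x^+=1.6961  v^+=9.5817  a^+=6.3504

x_post = 1.6961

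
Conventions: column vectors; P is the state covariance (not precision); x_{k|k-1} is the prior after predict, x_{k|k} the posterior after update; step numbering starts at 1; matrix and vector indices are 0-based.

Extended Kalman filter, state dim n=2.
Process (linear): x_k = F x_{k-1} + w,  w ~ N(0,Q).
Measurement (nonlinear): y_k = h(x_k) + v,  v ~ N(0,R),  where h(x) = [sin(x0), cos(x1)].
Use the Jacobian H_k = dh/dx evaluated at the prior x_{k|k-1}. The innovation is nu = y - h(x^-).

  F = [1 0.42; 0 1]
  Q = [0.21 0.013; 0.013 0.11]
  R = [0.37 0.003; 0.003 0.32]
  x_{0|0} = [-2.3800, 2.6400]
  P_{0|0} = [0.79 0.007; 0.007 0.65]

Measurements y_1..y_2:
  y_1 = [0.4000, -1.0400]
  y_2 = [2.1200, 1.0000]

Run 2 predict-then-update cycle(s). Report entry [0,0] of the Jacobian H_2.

H_jac[0,0] = 0.5986

step 1: x^-=[-1.2712, 2.6400]  P^-=[1.1205 0.2930; 0.2930 0.7600]  H_jac=[0.2951 0.0000; 0.0000 -0.4808]  S=[0.4676 -0.0386; -0.0386 0.4957]  K=[0.6882 -0.2306; 0.1249 -0.7275]  nu=[1.3555, -0.1632]  x^+=[-0.3007, 2.9280]  P^+=[0.8604 0.1492; 0.1492 0.4834]
step 2: x^-=[0.9291, 2.9280]  P^-=[1.2810 0.3652; 0.3652 0.5934]  H_jac=[0.5986 0.0000; 0.0000 -0.2120]  S=[0.8290 -0.0433; -0.0433 0.3467]  K=[0.9193 -0.1084; 0.2464 -0.3320]  nu=[1.3189, 1.9773]  x^+=[1.9273, 2.5965]  P^+=[0.5677 0.1506; 0.1506 0.4978]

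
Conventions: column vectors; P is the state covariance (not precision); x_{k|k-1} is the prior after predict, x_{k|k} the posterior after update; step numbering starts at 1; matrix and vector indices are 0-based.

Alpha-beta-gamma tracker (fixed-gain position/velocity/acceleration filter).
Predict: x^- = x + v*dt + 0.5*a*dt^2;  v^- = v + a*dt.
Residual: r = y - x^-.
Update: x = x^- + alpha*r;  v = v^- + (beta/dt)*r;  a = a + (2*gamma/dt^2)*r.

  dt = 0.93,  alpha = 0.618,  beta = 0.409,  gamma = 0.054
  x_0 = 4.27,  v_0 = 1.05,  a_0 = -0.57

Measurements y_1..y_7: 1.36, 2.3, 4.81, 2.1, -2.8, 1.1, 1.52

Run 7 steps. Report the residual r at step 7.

resid = 3.8889

step 1: x_pred=5.0000  r=-3.6400  x^+=2.7505  v^+=-1.0809  a^+=-1.0245
step 2: x_pred=1.3022  r=0.9978  x^+=1.9188  v^+=-1.5949  a^+=-0.8999
step 3: x_pred=0.0464  r=4.7636  x^+=2.9903  v^+=-0.3369  a^+=-0.3051
step 4: x_pred=2.5451  r=-0.4451  x^+=2.2700  v^+=-0.8163  a^+=-0.3607
step 5: x_pred=1.3548  r=-4.1548  x^+=-1.2129  v^+=-2.9790  a^+=-0.8795
step 6: x_pred=-4.3637  r=5.4637  x^+=-0.9871  v^+=-1.3941  a^+=-0.1972
step 7: x_pred=-2.3689  r=3.8889  x^+=0.0344  v^+=0.1328  a^+=0.2884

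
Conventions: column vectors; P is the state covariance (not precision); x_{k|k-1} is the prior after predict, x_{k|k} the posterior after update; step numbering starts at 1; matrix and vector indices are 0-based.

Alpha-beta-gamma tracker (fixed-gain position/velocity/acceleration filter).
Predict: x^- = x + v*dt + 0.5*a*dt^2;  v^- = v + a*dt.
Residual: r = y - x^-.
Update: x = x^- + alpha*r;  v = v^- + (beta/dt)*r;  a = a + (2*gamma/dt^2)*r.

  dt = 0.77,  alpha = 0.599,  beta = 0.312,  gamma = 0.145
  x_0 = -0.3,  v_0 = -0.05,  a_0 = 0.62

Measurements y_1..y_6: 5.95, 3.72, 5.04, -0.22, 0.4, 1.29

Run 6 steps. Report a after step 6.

step 1: x_pred=-0.1547  r=6.1047  x^+=3.5020  v^+=2.9010  a^+=3.6059
step 2: x_pred=6.8048  r=-3.0848  x^+=4.9570  v^+=4.4276  a^+=2.0971
step 3: x_pred=8.9880  r=-3.9480  x^+=6.6231  v^+=4.4427  a^+=0.1661
step 4: x_pred=10.0933  r=-10.3133  x^+=3.9156  v^+=0.3917  a^+=-4.8784
step 5: x_pred=2.7711  r=-2.3711  x^+=1.3508  v^+=-4.3253  a^+=-6.0381
step 6: x_pred=-3.7697  r=5.0597  x^+=-0.7389  v^+=-6.9245  a^+=-3.5633

a_post = -3.5633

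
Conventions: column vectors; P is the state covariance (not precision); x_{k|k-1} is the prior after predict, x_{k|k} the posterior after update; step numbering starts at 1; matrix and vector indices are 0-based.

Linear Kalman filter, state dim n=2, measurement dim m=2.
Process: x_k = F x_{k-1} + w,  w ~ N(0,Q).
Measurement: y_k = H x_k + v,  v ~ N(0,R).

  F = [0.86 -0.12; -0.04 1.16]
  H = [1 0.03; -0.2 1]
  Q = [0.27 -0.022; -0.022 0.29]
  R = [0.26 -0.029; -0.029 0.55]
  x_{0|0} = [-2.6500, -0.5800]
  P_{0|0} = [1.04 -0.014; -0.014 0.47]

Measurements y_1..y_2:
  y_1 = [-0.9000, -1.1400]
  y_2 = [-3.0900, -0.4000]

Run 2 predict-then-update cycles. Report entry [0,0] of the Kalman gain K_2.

K[0,0] = 0.6114

step 1: x^-=[-2.2094, -0.5668]  P^-=[1.0488 -0.1372; -0.1372 0.9254]  S=[1.3014 -0.3474; -0.3474 1.5722]  K=[0.7905 -0.0460; 0.0825 0.6243]  nu=[1.3264, -1.0151]  x^+=[-1.1142, -1.0910]  P^+=[0.2071 -0.0068; -0.0068 0.3396]
step 2: x^-=[-0.8273, -1.2210]  P^-=[0.4294 -0.0832; -0.0832 0.7479]  S=[0.6851 -0.1752; -0.1752 1.3484]  K=[0.6114 -0.0460; 0.0582 0.5746]  nu=[-2.2261, 0.6556]  x^+=[-2.2185, -0.9738]  P^+=[0.1606 -0.0109; -0.0109 0.3122]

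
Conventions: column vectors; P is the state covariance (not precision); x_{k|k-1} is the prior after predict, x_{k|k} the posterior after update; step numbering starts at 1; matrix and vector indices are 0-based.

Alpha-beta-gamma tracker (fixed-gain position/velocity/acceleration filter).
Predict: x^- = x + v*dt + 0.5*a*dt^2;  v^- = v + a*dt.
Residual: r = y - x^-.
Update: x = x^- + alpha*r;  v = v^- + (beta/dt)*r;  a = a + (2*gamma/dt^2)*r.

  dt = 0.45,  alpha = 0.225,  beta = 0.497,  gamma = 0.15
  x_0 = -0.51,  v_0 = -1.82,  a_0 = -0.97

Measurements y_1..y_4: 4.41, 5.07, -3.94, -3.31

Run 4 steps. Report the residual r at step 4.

resid = -9.1816

step 1: x_pred=-1.4272  r=5.8372  x^+=-0.1138  v^+=4.1904  a^+=7.6777
step 2: x_pred=2.5492  r=2.5208  x^+=3.1164  v^+=10.4294  a^+=11.4122
step 3: x_pred=8.9651  r=-12.9051  x^+=6.0615  v^+=1.3120  a^+=-7.7064
step 4: x_pred=5.8716  r=-9.1816  x^+=3.8057  v^+=-12.2965  a^+=-21.3088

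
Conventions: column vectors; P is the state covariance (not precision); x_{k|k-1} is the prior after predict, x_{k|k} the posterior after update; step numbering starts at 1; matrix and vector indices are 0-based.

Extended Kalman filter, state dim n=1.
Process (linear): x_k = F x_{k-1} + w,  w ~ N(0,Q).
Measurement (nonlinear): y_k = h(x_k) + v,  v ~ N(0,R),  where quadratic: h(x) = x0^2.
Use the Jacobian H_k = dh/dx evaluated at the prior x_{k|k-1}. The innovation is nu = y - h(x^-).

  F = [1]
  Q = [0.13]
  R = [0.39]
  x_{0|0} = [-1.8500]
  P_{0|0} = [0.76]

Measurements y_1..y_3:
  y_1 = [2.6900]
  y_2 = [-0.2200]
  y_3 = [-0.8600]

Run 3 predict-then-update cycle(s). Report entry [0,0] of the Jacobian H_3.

step 1: x^-=[-1.8500]  P^-=[0.8900]  H_jac=[-3.7000]  S=[12.5741]  K=[-0.2619]  nu=[-0.7325]  x^+=[-1.6582]  P^+=[0.0276]
step 2: x^-=[-1.6582]  P^-=[0.1576]  H_jac=[-3.3163]  S=[2.1233]  K=[-0.2462]  nu=[-2.9695]  x^+=[-0.9272]  P^+=[0.0289]
step 3: x^-=[-0.9272]  P^-=[0.1589]  H_jac=[-1.8544]  S=[0.9366]  K=[-0.3147]  nu=[-1.7197]  x^+=[-0.3860]  P^+=[0.0662]

H_jac[0,0] = -1.8544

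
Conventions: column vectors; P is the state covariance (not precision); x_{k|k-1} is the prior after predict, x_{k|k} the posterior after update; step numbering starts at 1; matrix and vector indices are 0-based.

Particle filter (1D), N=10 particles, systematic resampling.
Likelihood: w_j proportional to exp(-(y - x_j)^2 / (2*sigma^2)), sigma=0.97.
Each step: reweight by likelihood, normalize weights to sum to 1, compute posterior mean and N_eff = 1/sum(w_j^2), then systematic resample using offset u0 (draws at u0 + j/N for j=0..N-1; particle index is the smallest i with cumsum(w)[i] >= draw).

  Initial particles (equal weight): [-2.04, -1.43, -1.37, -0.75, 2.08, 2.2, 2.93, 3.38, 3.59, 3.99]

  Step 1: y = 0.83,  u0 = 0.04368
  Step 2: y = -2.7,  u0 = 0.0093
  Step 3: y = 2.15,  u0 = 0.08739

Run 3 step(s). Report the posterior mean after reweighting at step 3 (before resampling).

step 1: w=[0.0091, 0.0482, 0.0555, 0.1930, 0.3170, 0.2682, 0.0698, 0.0230, 0.0127, 0.0036]  mean=1.2830  Neff=4.5315  idx=[1, 3, 3, 4, 4, 4, 5, 5, 5, 6]
step 2: w=[0.6155, 0.1923, 0.1923, 0.0000, 0.0000, 0.0000, 0.0000, 0.0000, 0.0000, 0.0000]  mean=-1.1684  Neff=2.2089  idx=[0, 0, 0, 0, 0, 0, 0, 1, 2, 2]
step 3: w=[0.0262, 0.0262, 0.0262, 0.0262, 0.0262, 0.0262, 0.0262, 0.2722, 0.2722, 0.2722]  mean=-0.8746  Neff=4.4025  idx=[3, 7, 7, 7, 8, 8, 8, 9, 9, 9]

post_mean = -0.8746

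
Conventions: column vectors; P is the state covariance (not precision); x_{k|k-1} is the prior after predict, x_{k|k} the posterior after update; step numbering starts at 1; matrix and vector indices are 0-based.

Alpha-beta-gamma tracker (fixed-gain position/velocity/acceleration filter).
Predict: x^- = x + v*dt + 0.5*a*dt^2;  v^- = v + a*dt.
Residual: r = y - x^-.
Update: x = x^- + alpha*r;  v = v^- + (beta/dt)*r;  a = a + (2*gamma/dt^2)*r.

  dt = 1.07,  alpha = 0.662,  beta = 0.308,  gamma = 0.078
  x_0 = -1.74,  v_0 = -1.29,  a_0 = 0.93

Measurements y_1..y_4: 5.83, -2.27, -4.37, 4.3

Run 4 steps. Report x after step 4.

x_post = 2.4289

step 1: x_pred=-2.5879  r=8.4179  x^+=2.9847  v^+=2.1282  a^+=2.0770
step 2: x_pred=6.4509  r=-8.7209  x^+=0.6777  v^+=1.8403  a^+=0.8887
step 3: x_pred=3.1555  r=-7.5255  x^+=-1.8264  v^+=0.6250  a^+=-0.1367
step 4: x_pred=-1.2359  r=5.5359  x^+=2.4289  v^+=2.0722  a^+=0.6176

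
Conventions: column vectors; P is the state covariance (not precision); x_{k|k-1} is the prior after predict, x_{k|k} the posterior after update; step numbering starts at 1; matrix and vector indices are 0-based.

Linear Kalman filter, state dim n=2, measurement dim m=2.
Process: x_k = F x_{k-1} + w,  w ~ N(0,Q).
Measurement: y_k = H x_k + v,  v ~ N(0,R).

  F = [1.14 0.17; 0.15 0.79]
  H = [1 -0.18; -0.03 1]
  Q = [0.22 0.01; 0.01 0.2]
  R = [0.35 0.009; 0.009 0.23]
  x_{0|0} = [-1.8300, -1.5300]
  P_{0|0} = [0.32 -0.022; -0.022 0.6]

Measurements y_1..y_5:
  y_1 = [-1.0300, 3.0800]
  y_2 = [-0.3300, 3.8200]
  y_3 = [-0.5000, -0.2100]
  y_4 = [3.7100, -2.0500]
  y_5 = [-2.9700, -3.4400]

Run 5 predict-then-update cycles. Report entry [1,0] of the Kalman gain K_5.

step 1: x^-=[-2.3463, -1.4832]  P^-=[0.6447 0.1249; 0.1249 0.5764]  S=[0.9684 0.0115; 0.0115 0.7995]  K=[0.6411 0.1228; 0.0134 0.7161]  nu=[1.0493, 4.4928]  x^+=[-1.1217, 1.7481]  P^+=[0.2329 0.0410; 0.0410 0.1661]
step 2: x^-=[-0.9816, 1.2128]  P^-=[0.5433 0.1101; 0.1101 0.3186]  S=[0.8640 0.0460; 0.0460 0.5425]  K=[0.5994 0.1220; 0.0302 0.5786]  nu=[0.8699, 2.5778]  x^+=[-0.1456, 2.7307]  P^+=[0.2181 0.0400; 0.0400 0.1346]
step 3: x^-=[0.2982, 2.1354]  P^-=[0.5228 0.1024; 0.1024 0.2984]  S=[0.8456 0.0426; 0.0426 0.5227]  K=[0.5905 0.1178; 0.0293 0.5626]  nu=[-0.4138, -2.3364]  x^+=[-0.2215, 0.8089]  P^+=[0.2147 0.0389; 0.0389 0.1308]
step 4: x^-=[-0.1150, 0.6058]  P^-=[0.5179 0.1003; 0.1003 0.2957]  S=[0.8414 0.0411; 0.0411 0.5201]  K=[0.5884 0.1165; 0.0286 0.5604]  nu=[3.9340, -2.6592]  x^+=[1.8901, -0.7721]  P^+=[0.2139 0.0385; 0.0385 0.1303]
step 5: x^-=[2.0235, -0.3265]  P^-=[0.5167 0.0997; 0.0997 0.2953]  S=[0.8404 0.0406; 0.0406 0.5197]  K=[0.5879 0.1161; 0.0284 0.5601]  nu=[-5.0522, -3.0528]  x^+=[-1.3011, -2.1797]  P^+=[0.2137 0.0384; 0.0384 0.1302]

K[1,0] = 0.0284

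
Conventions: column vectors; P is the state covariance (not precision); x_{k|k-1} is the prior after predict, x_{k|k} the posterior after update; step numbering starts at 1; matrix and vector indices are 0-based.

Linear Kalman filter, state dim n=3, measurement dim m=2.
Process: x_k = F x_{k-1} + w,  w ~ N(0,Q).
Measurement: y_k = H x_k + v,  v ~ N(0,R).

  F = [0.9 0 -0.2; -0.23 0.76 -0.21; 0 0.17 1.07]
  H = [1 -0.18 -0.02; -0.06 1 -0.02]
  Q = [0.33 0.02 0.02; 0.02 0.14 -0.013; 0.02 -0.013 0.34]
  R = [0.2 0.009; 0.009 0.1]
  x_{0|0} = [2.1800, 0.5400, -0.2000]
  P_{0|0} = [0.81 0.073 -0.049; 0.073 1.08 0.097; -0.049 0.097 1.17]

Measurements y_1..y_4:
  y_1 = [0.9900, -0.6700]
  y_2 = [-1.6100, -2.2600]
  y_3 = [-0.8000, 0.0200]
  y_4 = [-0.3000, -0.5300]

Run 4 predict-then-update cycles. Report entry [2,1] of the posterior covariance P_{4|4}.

P_post[2,1] = -0.0879

step 1: x^-=[2.0020, -0.0490, -0.1222]  P^-=[1.0505 -0.0563 -0.2697; -0.0563 0.7970 -0.0517; -0.2697 -0.0517 1.7460]  S=[1.3078 -0.2478; -0.2478 0.9097]  K=[0.8345 0.1021; 0.0158 0.8853; -0.2536 -0.1466]  nu=[-1.0233, -0.5033]  x^+=[1.0967, -0.5107, 0.2110]  P^+=[0.1725 0.0277 -0.0161; 0.0277 0.0906 0.0153; -0.0161 0.0153 1.6608]
step 2: x^-=[0.9448, -0.6847, 0.1390]  P^-=[0.5419 0.0730 -0.3472; 0.0730 0.2586 -0.3597; -0.3472 -0.3597 2.2497]  S=[0.7362 0.0170; 0.0170 0.3662]  K=[0.7255 0.0957; 0.0292 0.7124; -0.4209 -1.0286]  nu=[-2.6753, -1.5158]  x^+=[-1.1411, -1.8427, 2.8241]  P^+=[0.1487 0.0236 -0.0729; 0.0236 0.0714 -0.0767; -0.0729 -0.0767 1.7170]
step 3: x^-=[-1.5918, -1.7311, 2.7085]  P^-=[0.5454 0.0995 -0.4114; 0.0995 0.2740 -0.4322; -0.4114 -0.4322 2.2800]  S=[0.7327 0.0433; 0.0433 0.3812]  K=[0.7244 0.1146; 0.0377 0.7215; -0.4504 -1.1373]  nu=[0.5344, 1.7097]  x^+=[-1.0089, -0.4774, 0.5233]  P^+=[0.1487 0.0252 -0.0848; 0.0252 0.0722 -0.0910; -0.0848 -0.0910 1.5939]
step 4: x^-=[-1.0126, -0.2407, 0.4788]  P^-=[0.5448 0.0994 -0.3958; 0.0994 0.2719 -0.4127; -0.3958 -0.4127 2.1338]  S=[0.7315 0.0429; 0.0429 0.3783]  K=[0.7243 0.1151; 0.0380 0.7204; -0.4339 -1.0916]  nu=[0.6789, -0.3405]  x^+=[-0.5601, -0.4602, 0.5559]  P^+=[0.1488 0.0253 -0.0823; 0.0253 0.0721 -0.0879; -0.0823 -0.0879 1.5046]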